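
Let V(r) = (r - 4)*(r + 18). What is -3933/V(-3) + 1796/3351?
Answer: 4456021/117285 ≈ 37.993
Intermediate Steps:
V(r) = (-4 + r)*(18 + r)
-3933/V(-3) + 1796/3351 = -3933/(-72 + (-3)² + 14*(-3)) + 1796/3351 = -3933/(-72 + 9 - 42) + 1796*(1/3351) = -3933/(-105) + 1796/3351 = -3933*(-1/105) + 1796/3351 = 1311/35 + 1796/3351 = 4456021/117285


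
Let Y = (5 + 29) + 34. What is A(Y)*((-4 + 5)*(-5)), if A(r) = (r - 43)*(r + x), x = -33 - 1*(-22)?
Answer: -7125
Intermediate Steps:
x = -11 (x = -33 + 22 = -11)
Y = 68 (Y = 34 + 34 = 68)
A(r) = (-43 + r)*(-11 + r) (A(r) = (r - 43)*(r - 11) = (-43 + r)*(-11 + r))
A(Y)*((-4 + 5)*(-5)) = (473 + 68**2 - 54*68)*((-4 + 5)*(-5)) = (473 + 4624 - 3672)*(1*(-5)) = 1425*(-5) = -7125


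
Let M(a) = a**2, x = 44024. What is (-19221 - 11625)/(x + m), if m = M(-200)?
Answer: -5141/14004 ≈ -0.36711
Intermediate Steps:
m = 40000 (m = (-200)**2 = 40000)
(-19221 - 11625)/(x + m) = (-19221 - 11625)/(44024 + 40000) = -30846/84024 = -30846*1/84024 = -5141/14004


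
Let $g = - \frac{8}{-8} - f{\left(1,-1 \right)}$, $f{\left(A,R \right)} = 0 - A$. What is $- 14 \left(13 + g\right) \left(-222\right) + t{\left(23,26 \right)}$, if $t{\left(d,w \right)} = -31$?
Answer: $46589$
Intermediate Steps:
$f{\left(A,R \right)} = - A$
$g = 2$ ($g = - \frac{8}{-8} - \left(-1\right) 1 = \left(-8\right) \left(- \frac{1}{8}\right) - -1 = 1 + 1 = 2$)
$- 14 \left(13 + g\right) \left(-222\right) + t{\left(23,26 \right)} = - 14 \left(13 + 2\right) \left(-222\right) - 31 = \left(-14\right) 15 \left(-222\right) - 31 = \left(-210\right) \left(-222\right) - 31 = 46620 - 31 = 46589$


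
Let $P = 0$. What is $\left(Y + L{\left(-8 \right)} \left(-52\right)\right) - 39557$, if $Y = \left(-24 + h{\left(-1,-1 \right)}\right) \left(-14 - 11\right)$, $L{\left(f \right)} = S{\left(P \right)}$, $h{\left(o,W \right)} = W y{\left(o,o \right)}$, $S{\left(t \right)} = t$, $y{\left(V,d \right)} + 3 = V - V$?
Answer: $-39032$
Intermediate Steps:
$y{\left(V,d \right)} = -3$ ($y{\left(V,d \right)} = -3 + \left(V - V\right) = -3 + 0 = -3$)
$h{\left(o,W \right)} = - 3 W$ ($h{\left(o,W \right)} = W \left(-3\right) = - 3 W$)
$L{\left(f \right)} = 0$
$Y = 525$ ($Y = \left(-24 - -3\right) \left(-14 - 11\right) = \left(-24 + 3\right) \left(-25\right) = \left(-21\right) \left(-25\right) = 525$)
$\left(Y + L{\left(-8 \right)} \left(-52\right)\right) - 39557 = \left(525 + 0 \left(-52\right)\right) - 39557 = \left(525 + 0\right) - 39557 = 525 - 39557 = -39032$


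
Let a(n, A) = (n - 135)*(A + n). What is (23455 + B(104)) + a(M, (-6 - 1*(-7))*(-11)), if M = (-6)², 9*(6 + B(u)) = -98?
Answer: 188668/9 ≈ 20963.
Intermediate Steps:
B(u) = -152/9 (B(u) = -6 + (⅑)*(-98) = -6 - 98/9 = -152/9)
M = 36
a(n, A) = (-135 + n)*(A + n)
(23455 + B(104)) + a(M, (-6 - 1*(-7))*(-11)) = (23455 - 152/9) + (36² - 135*(-6 - 1*(-7))*(-11) - 135*36 + ((-6 - 1*(-7))*(-11))*36) = 210943/9 + (1296 - 135*(-6 + 7)*(-11) - 4860 + ((-6 + 7)*(-11))*36) = 210943/9 + (1296 - 135*(-11) - 4860 + (1*(-11))*36) = 210943/9 + (1296 - 135*(-11) - 4860 - 11*36) = 210943/9 + (1296 + 1485 - 4860 - 396) = 210943/9 - 2475 = 188668/9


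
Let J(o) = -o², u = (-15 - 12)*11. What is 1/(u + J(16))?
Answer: -1/553 ≈ -0.0018083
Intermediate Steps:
u = -297 (u = -27*11 = -297)
1/(u + J(16)) = 1/(-297 - 1*16²) = 1/(-297 - 1*256) = 1/(-297 - 256) = 1/(-553) = -1/553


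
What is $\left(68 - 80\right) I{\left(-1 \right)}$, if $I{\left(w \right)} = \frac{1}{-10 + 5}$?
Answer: $\frac{12}{5} \approx 2.4$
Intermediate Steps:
$I{\left(w \right)} = - \frac{1}{5}$ ($I{\left(w \right)} = \frac{1}{-5} = - \frac{1}{5}$)
$\left(68 - 80\right) I{\left(-1 \right)} = \left(68 - 80\right) \left(- \frac{1}{5}\right) = \left(-12\right) \left(- \frac{1}{5}\right) = \frac{12}{5}$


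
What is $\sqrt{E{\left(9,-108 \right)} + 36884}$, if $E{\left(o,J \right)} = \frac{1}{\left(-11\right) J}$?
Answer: $\frac{\sqrt{1446000369}}{198} \approx 192.05$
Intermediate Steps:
$E{\left(o,J \right)} = - \frac{1}{11 J}$
$\sqrt{E{\left(9,-108 \right)} + 36884} = \sqrt{- \frac{1}{11 \left(-108\right)} + 36884} = \sqrt{\left(- \frac{1}{11}\right) \left(- \frac{1}{108}\right) + 36884} = \sqrt{\frac{1}{1188} + 36884} = \sqrt{\frac{43818193}{1188}} = \frac{\sqrt{1446000369}}{198}$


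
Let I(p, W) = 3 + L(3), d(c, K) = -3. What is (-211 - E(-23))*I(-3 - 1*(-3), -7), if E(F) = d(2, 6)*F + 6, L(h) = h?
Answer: -1716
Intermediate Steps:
E(F) = 6 - 3*F (E(F) = -3*F + 6 = 6 - 3*F)
I(p, W) = 6 (I(p, W) = 3 + 3 = 6)
(-211 - E(-23))*I(-3 - 1*(-3), -7) = (-211 - (6 - 3*(-23)))*6 = (-211 - (6 + 69))*6 = (-211 - 1*75)*6 = (-211 - 75)*6 = -286*6 = -1716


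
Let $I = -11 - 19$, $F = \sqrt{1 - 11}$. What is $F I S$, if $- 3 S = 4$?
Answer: $40 i \sqrt{10} \approx 126.49 i$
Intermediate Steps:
$S = - \frac{4}{3}$ ($S = \left(- \frac{1}{3}\right) 4 = - \frac{4}{3} \approx -1.3333$)
$F = i \sqrt{10}$ ($F = \sqrt{-10} = i \sqrt{10} \approx 3.1623 i$)
$I = -30$ ($I = -11 - 19 = -30$)
$F I S = i \sqrt{10} \left(-30\right) \left(- \frac{4}{3}\right) = - 30 i \sqrt{10} \left(- \frac{4}{3}\right) = 40 i \sqrt{10}$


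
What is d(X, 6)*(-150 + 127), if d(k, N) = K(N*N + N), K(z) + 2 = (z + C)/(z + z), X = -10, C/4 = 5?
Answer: 1219/42 ≈ 29.024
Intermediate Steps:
C = 20 (C = 4*5 = 20)
K(z) = -2 + (20 + z)/(2*z) (K(z) = -2 + (z + 20)/(z + z) = -2 + (20 + z)/((2*z)) = -2 + (20 + z)*(1/(2*z)) = -2 + (20 + z)/(2*z))
d(k, N) = -3/2 + 10/(N + N**2) (d(k, N) = -3/2 + 10/(N*N + N) = -3/2 + 10/(N**2 + N) = -3/2 + 10/(N + N**2))
d(X, 6)*(-150 + 127) = ((1/2)*(20 - 3*6*(1 + 6))/(6*(1 + 6)))*(-150 + 127) = ((1/2)*(1/6)*(20 - 3*6*7)/7)*(-23) = ((1/2)*(1/6)*(1/7)*(20 - 126))*(-23) = ((1/2)*(1/6)*(1/7)*(-106))*(-23) = -53/42*(-23) = 1219/42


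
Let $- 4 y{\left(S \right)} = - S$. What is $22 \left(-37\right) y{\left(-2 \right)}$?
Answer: $407$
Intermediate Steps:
$y{\left(S \right)} = \frac{S}{4}$ ($y{\left(S \right)} = - \frac{\left(-1\right) S}{4} = \frac{S}{4}$)
$22 \left(-37\right) y{\left(-2 \right)} = 22 \left(-37\right) \frac{1}{4} \left(-2\right) = \left(-814\right) \left(- \frac{1}{2}\right) = 407$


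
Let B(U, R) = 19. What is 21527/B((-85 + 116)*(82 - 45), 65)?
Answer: 1133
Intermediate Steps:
21527/B((-85 + 116)*(82 - 45), 65) = 21527/19 = 21527*(1/19) = 1133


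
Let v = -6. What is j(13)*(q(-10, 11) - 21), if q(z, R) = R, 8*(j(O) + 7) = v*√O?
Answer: 70 + 15*√13/2 ≈ 97.042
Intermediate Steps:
j(O) = -7 - 3*√O/4 (j(O) = -7 + (-6*√O)/8 = -7 - 3*√O/4)
j(13)*(q(-10, 11) - 21) = (-7 - 3*√13/4)*(11 - 21) = (-7 - 3*√13/4)*(-10) = 70 + 15*√13/2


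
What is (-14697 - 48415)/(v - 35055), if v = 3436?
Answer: 9016/4517 ≈ 1.9960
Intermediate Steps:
(-14697 - 48415)/(v - 35055) = (-14697 - 48415)/(3436 - 35055) = -63112/(-31619) = -63112*(-1/31619) = 9016/4517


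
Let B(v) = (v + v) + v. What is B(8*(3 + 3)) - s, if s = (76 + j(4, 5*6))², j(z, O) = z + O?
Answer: -11956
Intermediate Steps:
j(z, O) = O + z
B(v) = 3*v (B(v) = 2*v + v = 3*v)
s = 12100 (s = (76 + (5*6 + 4))² = (76 + (30 + 4))² = (76 + 34)² = 110² = 12100)
B(8*(3 + 3)) - s = 3*(8*(3 + 3)) - 1*12100 = 3*(8*6) - 12100 = 3*48 - 12100 = 144 - 12100 = -11956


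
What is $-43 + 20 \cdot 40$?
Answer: $757$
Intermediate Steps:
$-43 + 20 \cdot 40 = -43 + 800 = 757$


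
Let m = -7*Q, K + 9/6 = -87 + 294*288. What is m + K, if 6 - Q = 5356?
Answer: 244067/2 ≈ 1.2203e+5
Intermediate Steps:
Q = -5350 (Q = 6 - 1*5356 = 6 - 5356 = -5350)
K = 169167/2 (K = -3/2 + (-87 + 294*288) = -3/2 + (-87 + 84672) = -3/2 + 84585 = 169167/2 ≈ 84584.)
m = 37450 (m = -7*(-5350) = 37450)
m + K = 37450 + 169167/2 = 244067/2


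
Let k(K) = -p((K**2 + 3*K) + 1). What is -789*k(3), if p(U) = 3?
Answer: 2367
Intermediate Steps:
k(K) = -3 (k(K) = -1*3 = -3)
-789*k(3) = -789*(-3) = 2367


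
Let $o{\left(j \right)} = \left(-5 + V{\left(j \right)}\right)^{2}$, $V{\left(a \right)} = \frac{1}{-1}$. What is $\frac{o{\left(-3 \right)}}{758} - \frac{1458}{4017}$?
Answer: $- \frac{160092}{507481} \approx -0.31546$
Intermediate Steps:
$V{\left(a \right)} = -1$
$o{\left(j \right)} = 36$ ($o{\left(j \right)} = \left(-5 - 1\right)^{2} = \left(-6\right)^{2} = 36$)
$\frac{o{\left(-3 \right)}}{758} - \frac{1458}{4017} = \frac{36}{758} - \frac{1458}{4017} = 36 \cdot \frac{1}{758} - \frac{486}{1339} = \frac{18}{379} - \frac{486}{1339} = - \frac{160092}{507481}$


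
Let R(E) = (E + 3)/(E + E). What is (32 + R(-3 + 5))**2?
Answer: 17689/16 ≈ 1105.6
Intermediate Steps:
R(E) = (3 + E)/(2*E) (R(E) = (3 + E)/((2*E)) = (3 + E)*(1/(2*E)) = (3 + E)/(2*E))
(32 + R(-3 + 5))**2 = (32 + (3 + (-3 + 5))/(2*(-3 + 5)))**2 = (32 + (1/2)*(3 + 2)/2)**2 = (32 + (1/2)*(1/2)*5)**2 = (32 + 5/4)**2 = (133/4)**2 = 17689/16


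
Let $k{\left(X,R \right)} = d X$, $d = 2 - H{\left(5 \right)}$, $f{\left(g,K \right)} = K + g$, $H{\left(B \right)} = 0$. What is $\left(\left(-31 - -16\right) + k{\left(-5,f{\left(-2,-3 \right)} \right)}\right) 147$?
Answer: $-3675$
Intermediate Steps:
$d = 2$ ($d = 2 - 0 = 2 + 0 = 2$)
$k{\left(X,R \right)} = 2 X$
$\left(\left(-31 - -16\right) + k{\left(-5,f{\left(-2,-3 \right)} \right)}\right) 147 = \left(\left(-31 - -16\right) + 2 \left(-5\right)\right) 147 = \left(\left(-31 + 16\right) - 10\right) 147 = \left(-15 - 10\right) 147 = \left(-25\right) 147 = -3675$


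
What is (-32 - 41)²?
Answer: 5329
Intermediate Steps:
(-32 - 41)² = (-73)² = 5329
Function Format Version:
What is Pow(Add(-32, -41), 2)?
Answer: 5329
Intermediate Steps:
Pow(Add(-32, -41), 2) = Pow(-73, 2) = 5329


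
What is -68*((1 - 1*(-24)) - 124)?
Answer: 6732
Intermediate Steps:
-68*((1 - 1*(-24)) - 124) = -68*((1 + 24) - 124) = -68*(25 - 124) = -68*(-99) = 6732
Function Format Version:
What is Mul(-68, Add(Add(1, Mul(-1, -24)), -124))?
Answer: 6732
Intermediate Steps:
Mul(-68, Add(Add(1, Mul(-1, -24)), -124)) = Mul(-68, Add(Add(1, 24), -124)) = Mul(-68, Add(25, -124)) = Mul(-68, -99) = 6732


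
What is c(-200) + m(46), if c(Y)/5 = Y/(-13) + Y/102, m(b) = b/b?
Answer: 45163/663 ≈ 68.119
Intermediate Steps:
m(b) = 1
c(Y) = -445*Y/1326 (c(Y) = 5*(Y/(-13) + Y/102) = 5*(Y*(-1/13) + Y*(1/102)) = 5*(-Y/13 + Y/102) = 5*(-89*Y/1326) = -445*Y/1326)
c(-200) + m(46) = -445/1326*(-200) + 1 = 44500/663 + 1 = 45163/663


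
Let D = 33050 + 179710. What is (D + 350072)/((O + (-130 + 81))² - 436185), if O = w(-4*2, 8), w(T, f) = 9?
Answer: -562832/434585 ≈ -1.2951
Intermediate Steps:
O = 9
D = 212760
(D + 350072)/((O + (-130 + 81))² - 436185) = (212760 + 350072)/((9 + (-130 + 81))² - 436185) = 562832/((9 - 49)² - 436185) = 562832/((-40)² - 436185) = 562832/(1600 - 436185) = 562832/(-434585) = 562832*(-1/434585) = -562832/434585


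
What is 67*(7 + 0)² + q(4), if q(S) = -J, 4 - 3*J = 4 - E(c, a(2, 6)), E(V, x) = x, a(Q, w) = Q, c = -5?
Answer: 9847/3 ≈ 3282.3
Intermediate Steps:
J = ⅔ (J = 4/3 - (4 - 1*2)/3 = 4/3 - (4 - 2)/3 = 4/3 - ⅓*2 = 4/3 - ⅔ = ⅔ ≈ 0.66667)
q(S) = -⅔ (q(S) = -1*⅔ = -⅔)
67*(7 + 0)² + q(4) = 67*(7 + 0)² - ⅔ = 67*7² - ⅔ = 67*49 - ⅔ = 3283 - ⅔ = 9847/3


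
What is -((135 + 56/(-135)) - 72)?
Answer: -8449/135 ≈ -62.585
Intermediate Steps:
-((135 + 56/(-135)) - 72) = -((135 + 56*(-1/135)) - 72) = -((135 - 56/135) - 72) = -(18169/135 - 72) = -1*8449/135 = -8449/135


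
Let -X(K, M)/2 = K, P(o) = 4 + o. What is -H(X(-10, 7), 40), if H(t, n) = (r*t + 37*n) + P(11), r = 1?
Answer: -1515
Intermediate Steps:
X(K, M) = -2*K
H(t, n) = 15 + t + 37*n (H(t, n) = (1*t + 37*n) + (4 + 11) = (t + 37*n) + 15 = 15 + t + 37*n)
-H(X(-10, 7), 40) = -(15 - 2*(-10) + 37*40) = -(15 + 20 + 1480) = -1*1515 = -1515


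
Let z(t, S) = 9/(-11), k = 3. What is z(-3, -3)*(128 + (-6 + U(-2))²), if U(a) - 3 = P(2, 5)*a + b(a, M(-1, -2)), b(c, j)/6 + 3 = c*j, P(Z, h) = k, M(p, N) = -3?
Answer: -171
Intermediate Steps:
P(Z, h) = 3
z(t, S) = -9/11 (z(t, S) = 9*(-1/11) = -9/11)
b(c, j) = -18 + 6*c*j (b(c, j) = -18 + 6*(c*j) = -18 + 6*c*j)
U(a) = -15 - 15*a (U(a) = 3 + (3*a + (-18 + 6*a*(-3))) = 3 + (3*a + (-18 - 18*a)) = 3 + (-18 - 15*a) = -15 - 15*a)
z(-3, -3)*(128 + (-6 + U(-2))²) = -9*(128 + (-6 + (-15 - 15*(-2)))²)/11 = -9*(128 + (-6 + (-15 + 30))²)/11 = -9*(128 + (-6 + 15)²)/11 = -9*(128 + 9²)/11 = -9*(128 + 81)/11 = -9/11*209 = -171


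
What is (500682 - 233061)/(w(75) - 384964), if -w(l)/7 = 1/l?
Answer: -20071575/28872307 ≈ -0.69518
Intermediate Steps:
w(l) = -7/l
(500682 - 233061)/(w(75) - 384964) = (500682 - 233061)/(-7/75 - 384964) = 267621/(-7*1/75 - 384964) = 267621/(-7/75 - 384964) = 267621/(-28872307/75) = 267621*(-75/28872307) = -20071575/28872307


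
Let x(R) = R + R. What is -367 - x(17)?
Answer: -401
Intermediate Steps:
x(R) = 2*R
-367 - x(17) = -367 - 2*17 = -367 - 1*34 = -367 - 34 = -401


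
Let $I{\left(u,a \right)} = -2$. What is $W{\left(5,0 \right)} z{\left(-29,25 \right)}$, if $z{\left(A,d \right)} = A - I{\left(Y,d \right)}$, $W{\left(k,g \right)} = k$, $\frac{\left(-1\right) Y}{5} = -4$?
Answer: $-135$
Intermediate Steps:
$Y = 20$ ($Y = \left(-5\right) \left(-4\right) = 20$)
$z{\left(A,d \right)} = 2 + A$ ($z{\left(A,d \right)} = A - -2 = A + 2 = 2 + A$)
$W{\left(5,0 \right)} z{\left(-29,25 \right)} = 5 \left(2 - 29\right) = 5 \left(-27\right) = -135$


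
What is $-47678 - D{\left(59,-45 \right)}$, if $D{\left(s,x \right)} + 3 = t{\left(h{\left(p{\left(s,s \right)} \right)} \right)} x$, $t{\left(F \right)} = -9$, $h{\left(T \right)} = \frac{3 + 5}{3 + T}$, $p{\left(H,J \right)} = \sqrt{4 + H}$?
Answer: $-48080$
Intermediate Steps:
$h{\left(T \right)} = \frac{8}{3 + T}$
$D{\left(s,x \right)} = -3 - 9 x$
$-47678 - D{\left(59,-45 \right)} = -47678 - \left(-3 - -405\right) = -47678 - \left(-3 + 405\right) = -47678 - 402 = -48080$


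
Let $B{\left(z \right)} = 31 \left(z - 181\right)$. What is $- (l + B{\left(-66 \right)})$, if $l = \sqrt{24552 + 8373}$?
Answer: $7657 - 5 \sqrt{1317} \approx 7475.5$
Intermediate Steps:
$l = 5 \sqrt{1317}$ ($l = \sqrt{32925} = 5 \sqrt{1317} \approx 181.45$)
$B{\left(z \right)} = -5611 + 31 z$ ($B{\left(z \right)} = 31 \left(-181 + z\right) = -5611 + 31 z$)
$- (l + B{\left(-66 \right)}) = - (5 \sqrt{1317} + \left(-5611 + 31 \left(-66\right)\right)) = - (5 \sqrt{1317} - 7657) = - (-7657 + 5 \sqrt{1317}) = 7657 - 5 \sqrt{1317}$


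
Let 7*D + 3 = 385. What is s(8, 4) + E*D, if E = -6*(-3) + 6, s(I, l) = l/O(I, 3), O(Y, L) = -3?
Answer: 27476/21 ≈ 1308.4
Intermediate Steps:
D = 382/7 (D = -3/7 + (⅐)*385 = -3/7 + 55 = 382/7 ≈ 54.571)
s(I, l) = -l/3 (s(I, l) = l/(-3) = l*(-⅓) = -l/3)
E = 24 (E = 18 + 6 = 24)
s(8, 4) + E*D = -⅓*4 + 24*(382/7) = -4/3 + 9168/7 = 27476/21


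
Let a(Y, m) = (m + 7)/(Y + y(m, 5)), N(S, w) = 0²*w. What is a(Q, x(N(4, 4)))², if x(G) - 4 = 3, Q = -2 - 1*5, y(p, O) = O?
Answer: 49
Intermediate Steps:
Q = -7 (Q = -2 - 5 = -7)
N(S, w) = 0 (N(S, w) = 0*w = 0)
x(G) = 7 (x(G) = 4 + 3 = 7)
a(Y, m) = (7 + m)/(5 + Y) (a(Y, m) = (m + 7)/(Y + 5) = (7 + m)/(5 + Y))
a(Q, x(N(4, 4)))² = ((7 + 7)/(5 - 7))² = (14/(-2))² = (-½*14)² = (-7)² = 49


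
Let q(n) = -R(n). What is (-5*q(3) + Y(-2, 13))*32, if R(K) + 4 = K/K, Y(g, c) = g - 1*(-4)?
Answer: -416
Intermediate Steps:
Y(g, c) = 4 + g (Y(g, c) = g + 4 = 4 + g)
R(K) = -3 (R(K) = -4 + K/K = -4 + 1 = -3)
q(n) = 3 (q(n) = -1*(-3) = 3)
(-5*q(3) + Y(-2, 13))*32 = (-5*3 + (4 - 2))*32 = (-15 + 2)*32 = -13*32 = -416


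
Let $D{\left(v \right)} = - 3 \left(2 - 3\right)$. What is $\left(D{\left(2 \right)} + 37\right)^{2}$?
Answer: $1600$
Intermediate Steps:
$D{\left(v \right)} = 3$ ($D{\left(v \right)} = \left(-3\right) \left(-1\right) = 3$)
$\left(D{\left(2 \right)} + 37\right)^{2} = \left(3 + 37\right)^{2} = 40^{2} = 1600$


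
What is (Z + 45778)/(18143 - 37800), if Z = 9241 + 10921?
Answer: -65940/19657 ≈ -3.3545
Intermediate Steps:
Z = 20162
(Z + 45778)/(18143 - 37800) = (20162 + 45778)/(18143 - 37800) = 65940/(-19657) = 65940*(-1/19657) = -65940/19657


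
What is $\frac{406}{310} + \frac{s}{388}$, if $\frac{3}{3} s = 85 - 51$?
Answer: $\frac{42017}{30070} \approx 1.3973$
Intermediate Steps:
$s = 34$ ($s = 85 - 51 = 34$)
$\frac{406}{310} + \frac{s}{388} = \frac{406}{310} + \frac{34}{388} = 406 \cdot \frac{1}{310} + 34 \cdot \frac{1}{388} = \frac{203}{155} + \frac{17}{194} = \frac{42017}{30070}$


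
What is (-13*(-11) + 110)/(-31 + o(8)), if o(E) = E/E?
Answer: -253/30 ≈ -8.4333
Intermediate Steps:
o(E) = 1
(-13*(-11) + 110)/(-31 + o(8)) = (-13*(-11) + 110)/(-31 + 1) = (143 + 110)/(-30) = 253*(-1/30) = -253/30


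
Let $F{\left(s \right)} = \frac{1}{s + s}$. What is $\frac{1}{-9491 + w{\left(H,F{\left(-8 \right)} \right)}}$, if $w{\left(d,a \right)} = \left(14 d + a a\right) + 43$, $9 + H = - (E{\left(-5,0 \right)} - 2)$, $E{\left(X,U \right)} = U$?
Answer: $- \frac{256}{2443775} \approx -0.00010476$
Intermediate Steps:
$F{\left(s \right)} = \frac{1}{2 s}$
$H = -7$ ($H = -9 - \left(0 - 2\right) = -9 - -2 = -9 + 2 = -7$)
$w{\left(d,a \right)} = 43 + a^{2} + 14 d$ ($w{\left(d,a \right)} = \left(14 d + a^{2}\right) + 43 = \left(a^{2} + 14 d\right) + 43 = 43 + a^{2} + 14 d$)
$\frac{1}{-9491 + w{\left(H,F{\left(-8 \right)} \right)}} = \frac{1}{-9491 + \left(43 + \left(\frac{1}{2 \left(-8\right)}\right)^{2} + 14 \left(-7\right)\right)} = \frac{1}{-9491 + \left(43 + \left(\frac{1}{2} \left(- \frac{1}{8}\right)\right)^{2} - 98\right)} = \frac{1}{-9491 + \left(43 + \left(- \frac{1}{16}\right)^{2} - 98\right)} = \frac{1}{-9491 + \left(43 + \frac{1}{256} - 98\right)} = \frac{1}{-9491 - \frac{14079}{256}} = \frac{1}{- \frac{2443775}{256}} = - \frac{256}{2443775}$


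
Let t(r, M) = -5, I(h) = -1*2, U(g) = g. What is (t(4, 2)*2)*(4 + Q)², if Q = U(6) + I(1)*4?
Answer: -40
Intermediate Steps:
I(h) = -2
Q = -2 (Q = 6 - 2*4 = 6 - 8 = -2)
(t(4, 2)*2)*(4 + Q)² = (-5*2)*(4 - 2)² = -10*2² = -10*4 = -40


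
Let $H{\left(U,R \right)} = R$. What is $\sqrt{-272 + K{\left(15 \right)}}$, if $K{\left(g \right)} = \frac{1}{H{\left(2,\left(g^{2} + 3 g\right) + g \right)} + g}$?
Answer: $\frac{i \sqrt{244797}}{30} \approx 16.492 i$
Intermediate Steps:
$K{\left(g \right)} = \frac{1}{g^{2} + 5 g}$ ($K{\left(g \right)} = \frac{1}{\left(\left(g^{2} + 3 g\right) + g\right) + g} = \frac{1}{\left(g^{2} + 4 g\right) + g} = \frac{1}{g^{2} + 5 g}$)
$\sqrt{-272 + K{\left(15 \right)}} = \sqrt{-272 + \frac{1}{15 \left(5 + 15\right)}} = \sqrt{-272 + \frac{1}{15 \cdot 20}} = \sqrt{-272 + \frac{1}{15} \cdot \frac{1}{20}} = \sqrt{-272 + \frac{1}{300}} = \sqrt{- \frac{81599}{300}} = \frac{i \sqrt{244797}}{30}$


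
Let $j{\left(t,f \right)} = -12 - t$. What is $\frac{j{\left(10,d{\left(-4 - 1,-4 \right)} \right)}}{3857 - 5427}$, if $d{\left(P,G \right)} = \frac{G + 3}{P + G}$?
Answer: $\frac{11}{785} \approx 0.014013$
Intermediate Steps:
$d{\left(P,G \right)} = \frac{3 + G}{G + P}$
$\frac{j{\left(10,d{\left(-4 - 1,-4 \right)} \right)}}{3857 - 5427} = \frac{-12 - 10}{3857 - 5427} = \frac{-12 - 10}{-1570} = \left(-22\right) \left(- \frac{1}{1570}\right) = \frac{11}{785}$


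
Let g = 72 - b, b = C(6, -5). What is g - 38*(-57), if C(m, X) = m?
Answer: 2232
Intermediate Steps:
b = 6
g = 66 (g = 72 - 1*6 = 72 - 6 = 66)
g - 38*(-57) = 66 - 38*(-57) = 66 + 2166 = 2232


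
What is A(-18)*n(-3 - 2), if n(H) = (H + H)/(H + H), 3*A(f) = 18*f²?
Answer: 1944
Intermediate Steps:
A(f) = 6*f² (A(f) = (18*f²)/3 = 6*f²)
n(H) = 1 (n(H) = (2*H)/((2*H)) = (2*H)*(1/(2*H)) = 1)
A(-18)*n(-3 - 2) = (6*(-18)²)*1 = (6*324)*1 = 1944*1 = 1944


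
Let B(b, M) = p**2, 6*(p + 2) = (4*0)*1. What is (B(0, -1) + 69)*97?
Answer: 7081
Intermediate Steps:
p = -2 (p = -2 + ((4*0)*1)/6 = -2 + (0*1)/6 = -2 + (1/6)*0 = -2 + 0 = -2)
B(b, M) = 4 (B(b, M) = (-2)**2 = 4)
(B(0, -1) + 69)*97 = (4 + 69)*97 = 73*97 = 7081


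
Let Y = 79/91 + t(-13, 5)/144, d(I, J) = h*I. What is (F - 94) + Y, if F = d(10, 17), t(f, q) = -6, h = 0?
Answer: -203491/2184 ≈ -93.174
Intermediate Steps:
d(I, J) = 0 (d(I, J) = 0*I = 0)
Y = 1805/2184 (Y = 79/91 - 6/144 = 79*(1/91) - 6*1/144 = 79/91 - 1/24 = 1805/2184 ≈ 0.82647)
F = 0
(F - 94) + Y = (0 - 94) + 1805/2184 = -94 + 1805/2184 = -203491/2184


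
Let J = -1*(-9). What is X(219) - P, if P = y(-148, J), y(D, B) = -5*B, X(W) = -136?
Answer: -91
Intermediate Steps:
J = 9
P = -45 (P = -5*9 = -45)
X(219) - P = -136 - 1*(-45) = -136 + 45 = -91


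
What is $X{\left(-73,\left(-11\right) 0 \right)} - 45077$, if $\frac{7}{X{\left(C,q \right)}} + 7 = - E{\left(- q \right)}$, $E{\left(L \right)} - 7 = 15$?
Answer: $- \frac{1307240}{29} \approx -45077.0$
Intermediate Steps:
$E{\left(L \right)} = 22$ ($E{\left(L \right)} = 7 + 15 = 22$)
$X{\left(C,q \right)} = - \frac{7}{29}$ ($X{\left(C,q \right)} = \frac{7}{-7 - 22} = \frac{7}{-29} = 7 \left(- \frac{1}{29}\right) = - \frac{7}{29}$)
$X{\left(-73,\left(-11\right) 0 \right)} - 45077 = - \frac{7}{29} - 45077 = - \frac{1307240}{29}$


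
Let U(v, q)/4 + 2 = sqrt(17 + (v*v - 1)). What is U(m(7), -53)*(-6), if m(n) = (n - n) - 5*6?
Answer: 48 - 48*sqrt(229) ≈ -678.37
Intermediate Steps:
m(n) = -30 (m(n) = 0 - 30 = -30)
U(v, q) = -8 + 4*sqrt(16 + v**2) (U(v, q) = -8 + 4*sqrt(17 + (v*v - 1)) = -8 + 4*sqrt(17 + (v**2 - 1)) = -8 + 4*sqrt(17 + (-1 + v**2)) = -8 + 4*sqrt(16 + v**2))
U(m(7), -53)*(-6) = (-8 + 4*sqrt(16 + (-30)**2))*(-6) = (-8 + 4*sqrt(16 + 900))*(-6) = (-8 + 4*sqrt(916))*(-6) = (-8 + 4*(2*sqrt(229)))*(-6) = (-8 + 8*sqrt(229))*(-6) = 48 - 48*sqrt(229)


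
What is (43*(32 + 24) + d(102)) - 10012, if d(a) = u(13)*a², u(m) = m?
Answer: 127648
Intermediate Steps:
d(a) = 13*a²
(43*(32 + 24) + d(102)) - 10012 = (43*(32 + 24) + 13*102²) - 10012 = (43*56 + 13*10404) - 10012 = (2408 + 135252) - 10012 = 137660 - 10012 = 127648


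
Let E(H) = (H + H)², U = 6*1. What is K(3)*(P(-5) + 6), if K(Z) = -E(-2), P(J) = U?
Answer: -192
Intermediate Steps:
U = 6
E(H) = 4*H² (E(H) = (2*H)² = 4*H²)
P(J) = 6
K(Z) = -16 (K(Z) = -4*(-2)² = -4*4 = -1*16 = -16)
K(3)*(P(-5) + 6) = -16*(6 + 6) = -16*12 = -192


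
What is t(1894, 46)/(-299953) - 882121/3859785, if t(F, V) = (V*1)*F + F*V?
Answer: -937154656993/1157754090105 ≈ -0.80946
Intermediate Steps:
t(F, V) = 2*F*V (t(F, V) = V*F + F*V = F*V + F*V = 2*F*V)
t(1894, 46)/(-299953) - 882121/3859785 = (2*1894*46)/(-299953) - 882121/3859785 = 174248*(-1/299953) - 882121*1/3859785 = -174248/299953 - 882121/3859785 = -937154656993/1157754090105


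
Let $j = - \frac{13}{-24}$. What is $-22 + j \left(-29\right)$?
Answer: $- \frac{905}{24} \approx -37.708$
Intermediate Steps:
$j = \frac{13}{24}$ ($j = \left(-13\right) \left(- \frac{1}{24}\right) = \frac{13}{24} \approx 0.54167$)
$-22 + j \left(-29\right) = -22 + \frac{13}{24} \left(-29\right) = -22 - \frac{377}{24} = - \frac{905}{24}$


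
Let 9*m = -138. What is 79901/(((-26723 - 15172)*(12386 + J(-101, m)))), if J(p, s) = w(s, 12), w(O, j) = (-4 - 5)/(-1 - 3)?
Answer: -319604/2076022935 ≈ -0.00015395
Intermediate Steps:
m = -46/3 (m = (1/9)*(-138) = -46/3 ≈ -15.333)
w(O, j) = 9/4 (w(O, j) = -9/(-4) = -9*(-1/4) = 9/4)
J(p, s) = 9/4
79901/(((-26723 - 15172)*(12386 + J(-101, m)))) = 79901/(((-26723 - 15172)*(12386 + 9/4))) = 79901/((-41895*49553/4)) = 79901/(-2076022935/4) = 79901*(-4/2076022935) = -319604/2076022935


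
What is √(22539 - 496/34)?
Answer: √6509555/17 ≈ 150.08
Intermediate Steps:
√(22539 - 496/34) = √(22539 + (1/34)*(-496)) = √(22539 - 248/17) = √(382915/17) = √6509555/17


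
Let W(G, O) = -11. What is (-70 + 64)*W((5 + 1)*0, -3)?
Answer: 66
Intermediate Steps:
(-70 + 64)*W((5 + 1)*0, -3) = (-70 + 64)*(-11) = -6*(-11) = 66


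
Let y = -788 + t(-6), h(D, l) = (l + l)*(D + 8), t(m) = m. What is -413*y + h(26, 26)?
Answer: 329690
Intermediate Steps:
h(D, l) = 2*l*(8 + D) (h(D, l) = (2*l)*(8 + D) = 2*l*(8 + D))
y = -794 (y = -788 - 6 = -794)
-413*y + h(26, 26) = -413*(-794) + 2*26*(8 + 26) = 327922 + 2*26*34 = 327922 + 1768 = 329690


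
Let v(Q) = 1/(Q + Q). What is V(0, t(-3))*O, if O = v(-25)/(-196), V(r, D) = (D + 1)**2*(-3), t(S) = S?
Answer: -3/2450 ≈ -0.0012245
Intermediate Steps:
v(Q) = 1/(2*Q)
V(r, D) = -3*(1 + D)**2 (V(r, D) = (1 + D)**2*(-3) = -3*(1 + D)**2)
O = 1/9800 (O = ((1/2)/(-25))/(-196) = ((1/2)*(-1/25))*(-1/196) = -1/50*(-1/196) = 1/9800 ≈ 0.00010204)
V(0, t(-3))*O = -3*(1 - 3)**2*(1/9800) = -3*(-2)**2*(1/9800) = -3*4*(1/9800) = -12*1/9800 = -3/2450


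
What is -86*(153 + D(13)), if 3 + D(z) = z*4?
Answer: -17372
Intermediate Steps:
D(z) = -3 + 4*z (D(z) = -3 + z*4 = -3 + 4*z)
-86*(153 + D(13)) = -86*(153 + (-3 + 4*13)) = -86*(153 + (-3 + 52)) = -86*(153 + 49) = -86*202 = -17372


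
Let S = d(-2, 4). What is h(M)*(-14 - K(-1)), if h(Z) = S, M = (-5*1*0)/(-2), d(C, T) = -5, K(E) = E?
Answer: 65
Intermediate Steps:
S = -5
M = 0 (M = -5*0*(-1/2) = 0*(-1/2) = 0)
h(Z) = -5
h(M)*(-14 - K(-1)) = -5*(-14 - 1*(-1)) = -5*(-14 + 1) = -5*(-13) = 65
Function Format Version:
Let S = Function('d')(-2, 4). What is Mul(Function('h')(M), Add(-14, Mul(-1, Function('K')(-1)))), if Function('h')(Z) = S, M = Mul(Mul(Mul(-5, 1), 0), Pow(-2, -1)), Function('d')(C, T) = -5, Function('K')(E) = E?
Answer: 65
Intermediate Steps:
S = -5
M = 0 (M = Mul(Mul(-5, 0), Rational(-1, 2)) = Mul(0, Rational(-1, 2)) = 0)
Function('h')(Z) = -5
Mul(Function('h')(M), Add(-14, Mul(-1, Function('K')(-1)))) = Mul(-5, Add(-14, Mul(-1, -1))) = Mul(-5, Add(-14, 1)) = Mul(-5, -13) = 65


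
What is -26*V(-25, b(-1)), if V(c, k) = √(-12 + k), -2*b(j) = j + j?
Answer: -26*I*√11 ≈ -86.232*I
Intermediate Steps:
b(j) = -j (b(j) = -(j + j)/2 = -j)
-26*V(-25, b(-1)) = -26*√(-12 - 1*(-1)) = -26*√(-12 + 1) = -26*I*√11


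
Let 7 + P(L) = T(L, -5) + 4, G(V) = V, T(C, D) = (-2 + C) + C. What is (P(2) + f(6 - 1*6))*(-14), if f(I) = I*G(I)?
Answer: 14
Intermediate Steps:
T(C, D) = -2 + 2*C
P(L) = -5 + 2*L (P(L) = -7 + ((-2 + 2*L) + 4) = -7 + (2 + 2*L) = -5 + 2*L)
f(I) = I² (f(I) = I*I = I²)
(P(2) + f(6 - 1*6))*(-14) = ((-5 + 2*2) + (6 - 1*6)²)*(-14) = ((-5 + 4) + (6 - 6)²)*(-14) = (-1 + 0²)*(-14) = (-1 + 0)*(-14) = -1*(-14) = 14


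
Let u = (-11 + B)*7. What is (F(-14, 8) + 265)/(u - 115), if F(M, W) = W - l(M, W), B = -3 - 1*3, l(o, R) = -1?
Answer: -137/117 ≈ -1.1709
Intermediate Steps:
B = -6 (B = -3 - 3 = -6)
F(M, W) = 1 + W (F(M, W) = W - 1*(-1) = W + 1 = 1 + W)
u = -119 (u = (-11 - 6)*7 = -17*7 = -119)
(F(-14, 8) + 265)/(u - 115) = ((1 + 8) + 265)/(-119 - 115) = (9 + 265)/(-234) = 274*(-1/234) = -137/117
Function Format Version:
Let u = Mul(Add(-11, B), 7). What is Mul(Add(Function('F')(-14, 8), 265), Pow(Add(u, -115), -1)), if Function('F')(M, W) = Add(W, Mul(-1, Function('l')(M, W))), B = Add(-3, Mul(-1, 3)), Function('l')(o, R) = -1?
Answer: Rational(-137, 117) ≈ -1.1709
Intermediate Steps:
B = -6 (B = Add(-3, -3) = -6)
Function('F')(M, W) = Add(1, W) (Function('F')(M, W) = Add(W, Mul(-1, -1)) = Add(W, 1) = Add(1, W))
u = -119 (u = Mul(Add(-11, -6), 7) = Mul(-17, 7) = -119)
Mul(Add(Function('F')(-14, 8), 265), Pow(Add(u, -115), -1)) = Mul(Add(Add(1, 8), 265), Pow(Add(-119, -115), -1)) = Mul(Add(9, 265), Pow(-234, -1)) = Mul(274, Rational(-1, 234)) = Rational(-137, 117)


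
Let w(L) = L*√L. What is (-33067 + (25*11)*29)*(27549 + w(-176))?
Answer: -691259508 + 17664768*I*√11 ≈ -6.9126e+8 + 5.8587e+7*I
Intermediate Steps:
w(L) = L^(3/2)
(-33067 + (25*11)*29)*(27549 + w(-176)) = (-33067 + (25*11)*29)*(27549 + (-176)^(3/2)) = (-33067 + 275*29)*(27549 - 704*I*√11) = (-33067 + 7975)*(27549 - 704*I*√11) = -25092*(27549 - 704*I*√11) = -691259508 + 17664768*I*√11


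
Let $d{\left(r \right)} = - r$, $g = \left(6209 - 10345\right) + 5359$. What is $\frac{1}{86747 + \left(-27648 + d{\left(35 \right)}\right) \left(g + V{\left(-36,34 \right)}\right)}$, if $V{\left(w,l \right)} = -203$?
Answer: $- \frac{1}{28149913} \approx -3.5524 \cdot 10^{-8}$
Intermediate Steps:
$g = 1223$ ($g = -4136 + 5359 = 1223$)
$\frac{1}{86747 + \left(-27648 + d{\left(35 \right)}\right) \left(g + V{\left(-36,34 \right)}\right)} = \frac{1}{86747 + \left(-27648 - 35\right) \left(1223 - 203\right)} = \frac{1}{86747 + \left(-27648 - 35\right) 1020} = \frac{1}{86747 - 28236660} = \frac{1}{-28149913} = - \frac{1}{28149913}$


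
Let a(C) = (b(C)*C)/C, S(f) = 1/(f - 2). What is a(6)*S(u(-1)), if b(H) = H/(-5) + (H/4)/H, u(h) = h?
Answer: 19/60 ≈ 0.31667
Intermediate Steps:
S(f) = 1/(-2 + f)
b(H) = 1/4 - H/5 (b(H) = H*(-1/5) + (H*(1/4))/H = -H/5 + (H/4)/H = -H/5 + 1/4 = 1/4 - H/5)
a(C) = 1/4 - C/5 (a(C) = ((1/4 - C/5)*C)/C = (C*(1/4 - C/5))/C = 1/4 - C/5)
a(6)*S(u(-1)) = (1/4 - 1/5*6)/(-2 - 1) = (1/4 - 6/5)/(-3) = -19/20*(-1/3) = 19/60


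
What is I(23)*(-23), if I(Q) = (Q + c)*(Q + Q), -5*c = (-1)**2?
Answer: -120612/5 ≈ -24122.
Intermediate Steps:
c = -1/5 (c = -1/5*(-1)**2 = -1/5*1 = -1/5 ≈ -0.20000)
I(Q) = 2*Q*(-1/5 + Q) (I(Q) = (Q - 1/5)*(Q + Q) = (-1/5 + Q)*(2*Q) = 2*Q*(-1/5 + Q))
I(23)*(-23) = ((2/5)*23*(-1 + 5*23))*(-23) = ((2/5)*23*(-1 + 115))*(-23) = ((2/5)*23*114)*(-23) = (5244/5)*(-23) = -120612/5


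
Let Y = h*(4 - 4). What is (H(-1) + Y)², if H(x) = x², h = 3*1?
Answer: 1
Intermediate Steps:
h = 3
Y = 0 (Y = 3*(4 - 4) = 3*0 = 0)
(H(-1) + Y)² = ((-1)² + 0)² = (1 + 0)² = 1² = 1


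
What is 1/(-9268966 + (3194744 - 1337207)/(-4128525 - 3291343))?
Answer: -7419868/68774506074025 ≈ -1.0789e-7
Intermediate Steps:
1/(-9268966 + (3194744 - 1337207)/(-4128525 - 3291343)) = 1/(-9268966 + 1857537/(-7419868)) = 1/(-9268966 + 1857537*(-1/7419868)) = 1/(-9268966 - 1857537/7419868) = 1/(-68774506074025/7419868) = -7419868/68774506074025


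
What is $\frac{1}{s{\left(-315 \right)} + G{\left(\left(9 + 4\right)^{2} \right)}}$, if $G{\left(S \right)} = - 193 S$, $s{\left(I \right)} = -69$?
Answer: $- \frac{1}{32686} \approx -3.0594 \cdot 10^{-5}$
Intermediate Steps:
$\frac{1}{s{\left(-315 \right)} + G{\left(\left(9 + 4\right)^{2} \right)}} = \frac{1}{-69 - 193 \left(9 + 4\right)^{2}} = \frac{1}{-69 - 193 \cdot 13^{2}} = \frac{1}{-69 - 32617} = \frac{1}{-32686} = - \frac{1}{32686}$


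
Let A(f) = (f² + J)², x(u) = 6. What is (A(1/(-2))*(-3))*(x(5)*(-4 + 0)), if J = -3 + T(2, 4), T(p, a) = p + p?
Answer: 225/2 ≈ 112.50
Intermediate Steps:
T(p, a) = 2*p
J = 1 (J = -3 + 2*2 = -3 + 4 = 1)
A(f) = (1 + f²)² (A(f) = (f² + 1)² = (1 + f²)²)
(A(1/(-2))*(-3))*(x(5)*(-4 + 0)) = ((1 + (1/(-2))²)²*(-3))*(6*(-4 + 0)) = ((1 + (1*(-½))²)²*(-3))*(6*(-4)) = ((1 + (-½)²)²*(-3))*(-24) = ((1 + ¼)²*(-3))*(-24) = ((5/4)²*(-3))*(-24) = ((25/16)*(-3))*(-24) = -75/16*(-24) = 225/2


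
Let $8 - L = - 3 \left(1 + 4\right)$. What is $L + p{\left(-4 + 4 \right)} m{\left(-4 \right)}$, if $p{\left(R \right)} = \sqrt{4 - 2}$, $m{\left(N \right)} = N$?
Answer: $23 - 4 \sqrt{2} \approx 17.343$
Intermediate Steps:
$L = 23$ ($L = 8 - - 3 \left(1 + 4\right) = 8 - \left(-3\right) 5 = 8 - -15 = 8 + 15 = 23$)
$p{\left(R \right)} = \sqrt{2}$
$L + p{\left(-4 + 4 \right)} m{\left(-4 \right)} = 23 + \sqrt{2} \left(-4\right) = 23 - 4 \sqrt{2}$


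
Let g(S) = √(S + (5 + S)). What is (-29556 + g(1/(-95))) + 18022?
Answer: -11534 + √44935/95 ≈ -11532.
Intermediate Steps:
g(S) = √(5 + 2*S)
(-29556 + g(1/(-95))) + 18022 = (-29556 + √(5 + 2/(-95))) + 18022 = (-29556 + √(5 + 2*(-1/95))) + 18022 = (-29556 + √(5 - 2/95)) + 18022 = (-29556 + √(473/95)) + 18022 = (-29556 + √44935/95) + 18022 = -11534 + √44935/95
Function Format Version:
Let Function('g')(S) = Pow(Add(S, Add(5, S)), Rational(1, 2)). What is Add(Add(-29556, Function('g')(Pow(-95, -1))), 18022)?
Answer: Add(-11534, Mul(Rational(1, 95), Pow(44935, Rational(1, 2)))) ≈ -11532.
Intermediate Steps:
Function('g')(S) = Pow(Add(5, Mul(2, S)), Rational(1, 2))
Add(Add(-29556, Function('g')(Pow(-95, -1))), 18022) = Add(Add(-29556, Pow(Add(5, Mul(2, Pow(-95, -1))), Rational(1, 2))), 18022) = Add(Add(-29556, Pow(Add(5, Mul(2, Rational(-1, 95))), Rational(1, 2))), 18022) = Add(Add(-29556, Pow(Add(5, Rational(-2, 95)), Rational(1, 2))), 18022) = Add(Add(-29556, Pow(Rational(473, 95), Rational(1, 2))), 18022) = Add(Add(-29556, Mul(Rational(1, 95), Pow(44935, Rational(1, 2)))), 18022) = Add(-11534, Mul(Rational(1, 95), Pow(44935, Rational(1, 2))))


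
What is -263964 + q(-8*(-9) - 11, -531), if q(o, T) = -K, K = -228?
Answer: -263736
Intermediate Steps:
q(o, T) = 228 (q(o, T) = -1*(-228) = 228)
-263964 + q(-8*(-9) - 11, -531) = -263964 + 228 = -263736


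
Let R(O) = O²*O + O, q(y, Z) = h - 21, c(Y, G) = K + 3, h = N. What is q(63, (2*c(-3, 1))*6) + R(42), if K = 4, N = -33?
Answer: 74076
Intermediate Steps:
h = -33
c(Y, G) = 7 (c(Y, G) = 4 + 3 = 7)
q(y, Z) = -54 (q(y, Z) = -33 - 21 = -54)
R(O) = O + O³ (R(O) = O³ + O = O + O³)
q(63, (2*c(-3, 1))*6) + R(42) = -54 + (42 + 42³) = -54 + (42 + 74088) = -54 + 74130 = 74076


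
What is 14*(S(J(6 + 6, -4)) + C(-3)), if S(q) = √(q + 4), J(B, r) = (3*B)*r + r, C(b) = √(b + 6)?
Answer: 14*√3 + 168*I ≈ 24.249 + 168.0*I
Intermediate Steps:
C(b) = √(6 + b)
J(B, r) = r + 3*B*r (J(B, r) = 3*B*r + r = r + 3*B*r)
S(q) = √(4 + q)
14*(S(J(6 + 6, -4)) + C(-3)) = 14*(√(4 - 4*(1 + 3*(6 + 6))) + √(6 - 3)) = 14*(√(4 - 4*(1 + 3*12)) + √3) = 14*(√(4 - 4*(1 + 36)) + √3) = 14*(√(4 - 4*37) + √3) = 14*(√(4 - 148) + √3) = 14*(√(-144) + √3) = 14*(12*I + √3) = 14*(√3 + 12*I) = 14*√3 + 168*I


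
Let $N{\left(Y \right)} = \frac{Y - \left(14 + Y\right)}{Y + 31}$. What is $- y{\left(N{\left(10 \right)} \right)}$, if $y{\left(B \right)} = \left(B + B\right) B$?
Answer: $- \frac{392}{1681} \approx -0.23319$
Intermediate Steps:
$N{\left(Y \right)} = - \frac{14}{31 + Y}$
$y{\left(B \right)} = 2 B^{2}$ ($y{\left(B \right)} = 2 B B = 2 B^{2}$)
$- y{\left(N{\left(10 \right)} \right)} = - 2 \left(- \frac{14}{31 + 10}\right)^{2} = - 2 \left(- \frac{14}{41}\right)^{2} = - \frac{2 \cdot 196}{1681} = \left(-1\right) \frac{392}{1681} = - \frac{392}{1681}$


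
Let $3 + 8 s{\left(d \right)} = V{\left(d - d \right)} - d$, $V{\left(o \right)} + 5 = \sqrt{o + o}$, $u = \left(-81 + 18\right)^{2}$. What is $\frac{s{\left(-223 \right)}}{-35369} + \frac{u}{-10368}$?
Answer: $- \frac{1736521}{4527232} \approx -0.38357$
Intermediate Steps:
$u = 3969$ ($u = \left(-63\right)^{2} = 3969$)
$V{\left(o \right)} = -5 + \sqrt{2} \sqrt{o}$ ($V{\left(o \right)} = -5 + \sqrt{o + o} = -5 + \sqrt{2 o} = -5 + \sqrt{2} \sqrt{o}$)
$s{\left(d \right)} = -1 - \frac{d}{8}$ ($s{\left(d \right)} = - \frac{3}{8} + \frac{\left(-5 + \sqrt{2} \sqrt{d - d}\right) - d}{8} = - \frac{3}{8} + \frac{\left(-5 + \sqrt{2} \sqrt{0}\right) - d}{8} = - \frac{3}{8} + \frac{\left(-5 + \sqrt{2} \cdot 0\right) - d}{8} = - \frac{3}{8} + \frac{\left(-5 + 0\right) - d}{8} = - \frac{3}{8} + \frac{-5 - d}{8} = - \frac{3}{8} - \left(\frac{5}{8} + \frac{d}{8}\right) = -1 - \frac{d}{8}$)
$\frac{s{\left(-223 \right)}}{-35369} + \frac{u}{-10368} = \frac{-1 - - \frac{223}{8}}{-35369} + \frac{3969}{-10368} = \left(-1 + \frac{223}{8}\right) \left(- \frac{1}{35369}\right) + 3969 \left(- \frac{1}{10368}\right) = \frac{215}{8} \left(- \frac{1}{35369}\right) - \frac{49}{128} = - \frac{215}{282952} - \frac{49}{128} = - \frac{1736521}{4527232}$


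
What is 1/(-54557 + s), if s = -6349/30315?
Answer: -30315/1653901804 ≈ -1.8329e-5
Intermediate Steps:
s = -6349/30315 (s = -6349*1/30315 = -6349/30315 ≈ -0.20943)
1/(-54557 + s) = 1/(-54557 - 6349/30315) = 1/(-1653901804/30315) = -30315/1653901804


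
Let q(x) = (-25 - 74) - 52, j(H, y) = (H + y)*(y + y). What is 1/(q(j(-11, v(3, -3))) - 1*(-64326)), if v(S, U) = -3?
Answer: 1/64175 ≈ 1.5582e-5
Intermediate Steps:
j(H, y) = 2*y*(H + y) (j(H, y) = (H + y)*(2*y) = 2*y*(H + y))
q(x) = -151 (q(x) = -99 - 52 = -151)
1/(q(j(-11, v(3, -3))) - 1*(-64326)) = 1/(-151 - 1*(-64326)) = 1/(-151 + 64326) = 1/64175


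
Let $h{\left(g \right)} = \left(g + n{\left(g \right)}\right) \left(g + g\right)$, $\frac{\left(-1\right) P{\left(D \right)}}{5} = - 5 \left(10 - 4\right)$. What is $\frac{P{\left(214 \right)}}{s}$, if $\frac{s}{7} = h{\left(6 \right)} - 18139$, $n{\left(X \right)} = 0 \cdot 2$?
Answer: $- \frac{150}{126469} \approx -0.0011861$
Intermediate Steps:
$n{\left(X \right)} = 0$
$P{\left(D \right)} = 150$ ($P{\left(D \right)} = - 5 \left(- 5 \left(10 - 4\right)\right) = - 5 \left(\left(-5\right) 6\right) = \left(-5\right) \left(-30\right) = 150$)
$h{\left(g \right)} = 2 g^{2}$ ($h{\left(g \right)} = \left(g + 0\right) \left(g + g\right) = g 2 g = 2 g^{2}$)
$s = -126469$ ($s = 7 \left(2 \cdot 6^{2} - 18139\right) = 7 \left(2 \cdot 36 - 18139\right) = 7 \left(72 - 18139\right) = 7 \left(-18067\right) = -126469$)
$\frac{P{\left(214 \right)}}{s} = \frac{150}{-126469} = 150 \left(- \frac{1}{126469}\right) = - \frac{150}{126469}$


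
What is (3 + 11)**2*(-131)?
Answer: -25676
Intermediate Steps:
(3 + 11)**2*(-131) = 14**2*(-131) = 196*(-131) = -25676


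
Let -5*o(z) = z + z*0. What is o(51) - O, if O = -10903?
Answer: 54464/5 ≈ 10893.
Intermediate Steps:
o(z) = -z/5 (o(z) = -(z + z*0)/5 = -(z + 0)/5 = -z/5)
o(51) - O = -1/5*51 - 1*(-10903) = -51/5 + 10903 = 54464/5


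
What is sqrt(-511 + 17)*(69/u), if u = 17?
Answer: 69*I*sqrt(494)/17 ≈ 90.212*I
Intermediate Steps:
sqrt(-511 + 17)*(69/u) = sqrt(-511 + 17)*(69/17) = sqrt(-494)*(69*(1/17)) = (I*sqrt(494))*(69/17) = 69*I*sqrt(494)/17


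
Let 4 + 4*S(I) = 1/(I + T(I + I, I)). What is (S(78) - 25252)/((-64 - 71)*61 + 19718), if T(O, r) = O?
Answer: -23636807/10748088 ≈ -2.1992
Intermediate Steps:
S(I) = -1 + 1/(12*I) (S(I) = -1 + 1/(4*(I + (I + I))) = -1 + 1/(4*(I + 2*I)) = -1 + 1/(4*((3*I))) = -1 + (1/(3*I))/4 = -1 + 1/(12*I))
(S(78) - 25252)/((-64 - 71)*61 + 19718) = ((1/12 - 1*78)/78 - 25252)/((-64 - 71)*61 + 19718) = ((1/12 - 78)/78 - 25252)/(-135*61 + 19718) = ((1/78)*(-935/12) - 25252)/(-8235 + 19718) = (-935/936 - 25252)/11483 = -23636807/936*1/11483 = -23636807/10748088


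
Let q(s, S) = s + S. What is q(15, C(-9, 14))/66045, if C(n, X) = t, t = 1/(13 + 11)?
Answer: 361/1585080 ≈ 0.00022775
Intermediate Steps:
t = 1/24 ≈ 0.041667
C(n, X) = 1/24
q(s, S) = S + s
q(15, C(-9, 14))/66045 = (1/24 + 15)/66045 = (361/24)*(1/66045) = 361/1585080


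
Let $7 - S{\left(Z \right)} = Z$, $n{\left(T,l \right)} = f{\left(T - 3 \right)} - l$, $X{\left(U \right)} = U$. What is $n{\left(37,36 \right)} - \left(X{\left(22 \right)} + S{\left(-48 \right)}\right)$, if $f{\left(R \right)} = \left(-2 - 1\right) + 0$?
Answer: $-116$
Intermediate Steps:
$f{\left(R \right)} = -3$ ($f{\left(R \right)} = -3 + 0 = -3$)
$n{\left(T,l \right)} = -3 - l$
$S{\left(Z \right)} = 7 - Z$
$n{\left(37,36 \right)} - \left(X{\left(22 \right)} + S{\left(-48 \right)}\right) = \left(-3 - 36\right) - \left(22 + \left(7 - -48\right)\right) = \left(-3 - 36\right) - \left(22 + \left(7 + 48\right)\right) = -39 - \left(22 + 55\right) = -39 - 77 = -116$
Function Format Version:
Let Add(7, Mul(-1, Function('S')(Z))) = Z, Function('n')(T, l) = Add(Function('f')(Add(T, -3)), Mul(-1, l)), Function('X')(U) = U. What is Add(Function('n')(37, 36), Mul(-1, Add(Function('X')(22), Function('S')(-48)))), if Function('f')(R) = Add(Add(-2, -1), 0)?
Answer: -116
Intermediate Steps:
Function('f')(R) = -3 (Function('f')(R) = Add(-3, 0) = -3)
Function('n')(T, l) = Add(-3, Mul(-1, l))
Function('S')(Z) = Add(7, Mul(-1, Z))
Add(Function('n')(37, 36), Mul(-1, Add(Function('X')(22), Function('S')(-48)))) = Add(Add(-3, Mul(-1, 36)), Mul(-1, Add(22, Add(7, Mul(-1, -48))))) = Add(Add(-3, -36), Mul(-1, Add(22, Add(7, 48)))) = Add(-39, Mul(-1, Add(22, 55))) = Add(-39, Mul(-1, 77)) = Add(-39, -77) = -116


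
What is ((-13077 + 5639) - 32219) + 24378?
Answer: -15279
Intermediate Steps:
((-13077 + 5639) - 32219) + 24378 = (-7438 - 32219) + 24378 = -39657 + 24378 = -15279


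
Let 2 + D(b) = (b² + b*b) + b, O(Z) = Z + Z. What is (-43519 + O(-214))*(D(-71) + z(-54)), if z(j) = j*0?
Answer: -439865523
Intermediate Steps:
z(j) = 0
O(Z) = 2*Z
D(b) = -2 + b + 2*b² (D(b) = -2 + ((b² + b*b) + b) = -2 + ((b² + b²) + b) = -2 + (2*b² + b) = -2 + (b + 2*b²) = -2 + b + 2*b²)
(-43519 + O(-214))*(D(-71) + z(-54)) = (-43519 + 2*(-214))*((-2 - 71 + 2*(-71)²) + 0) = (-43519 - 428)*((-2 - 71 + 2*5041) + 0) = -43947*((-2 - 71 + 10082) + 0) = -43947*(10009 + 0) = -43947*10009 = -439865523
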